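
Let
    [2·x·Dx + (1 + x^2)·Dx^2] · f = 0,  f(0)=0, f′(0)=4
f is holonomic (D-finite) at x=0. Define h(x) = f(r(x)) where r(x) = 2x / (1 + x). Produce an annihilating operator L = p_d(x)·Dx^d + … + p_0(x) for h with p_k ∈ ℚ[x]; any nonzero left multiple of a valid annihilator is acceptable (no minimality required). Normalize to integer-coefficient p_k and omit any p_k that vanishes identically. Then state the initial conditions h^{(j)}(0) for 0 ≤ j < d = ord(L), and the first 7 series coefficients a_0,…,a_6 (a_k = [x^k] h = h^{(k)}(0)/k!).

f: a_k = 0, 4, 0, -4/3, 0, 4/5, 0, …
f∘r: x↦r, Dx↦Dx/r' in L_f ⇒ L₀.
L = (2 + 10·x)·Dx + (1 + 2·x + 5·x^2)·Dx^2  (order 2).
h: a_k = 0, 8, -8, -8/3, 24, -152/5, -88/3, …
ICs: h(0) = 0, h′(0) = 8.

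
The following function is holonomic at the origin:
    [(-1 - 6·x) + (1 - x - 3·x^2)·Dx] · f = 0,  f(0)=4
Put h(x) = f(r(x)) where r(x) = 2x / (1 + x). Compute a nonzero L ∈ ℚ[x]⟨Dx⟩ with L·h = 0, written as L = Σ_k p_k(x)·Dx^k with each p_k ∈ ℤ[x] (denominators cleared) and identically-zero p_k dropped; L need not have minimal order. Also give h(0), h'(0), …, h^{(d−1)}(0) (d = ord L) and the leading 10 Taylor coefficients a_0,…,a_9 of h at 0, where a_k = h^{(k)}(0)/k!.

L = (2 + 26·x) + (-1 - x + 13·x^2 + 13·x^3)·Dx  (order 1).
h: a_k = 4, 8, 56, 104, 728, 1352, 9464, 17576, 123032, 228488, …
ICs: h(0) = 4.

f: a_k = 4, 4, 16, 28, 76, 160, 388, 868, 2032, 4636, …
h₀=f(r): pull back L_f along r ⇒ L₀.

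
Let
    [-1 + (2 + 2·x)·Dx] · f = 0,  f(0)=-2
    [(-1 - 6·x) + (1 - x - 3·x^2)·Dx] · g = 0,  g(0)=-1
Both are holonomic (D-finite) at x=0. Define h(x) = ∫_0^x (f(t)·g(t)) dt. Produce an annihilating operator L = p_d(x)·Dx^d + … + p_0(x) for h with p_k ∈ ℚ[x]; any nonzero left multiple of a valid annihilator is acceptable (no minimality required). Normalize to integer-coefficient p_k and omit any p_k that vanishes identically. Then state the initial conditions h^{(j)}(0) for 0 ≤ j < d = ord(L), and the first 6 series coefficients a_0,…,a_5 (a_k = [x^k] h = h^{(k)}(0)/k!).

f: a_k = -2, -1, 1/4, -1/8, 5/64, -7/128, …
g: a_k = -1, -1, -4, -7, -19, -40, …
Product ⇒ symmetric product L₀, ord ≤ 1.
h=∫h₀ ⇒ L = L₀·Dx.
L = (3 + 13·x + 9·x^2)·Dx + (-2 + 8·x^2 + 6·x^3)·Dx^2  (order 2).
h: a_k = 0, 2, 3/2, 35/12, 143/32, 2819/320, …
ICs: h(0) = 0, h′(0) = 2.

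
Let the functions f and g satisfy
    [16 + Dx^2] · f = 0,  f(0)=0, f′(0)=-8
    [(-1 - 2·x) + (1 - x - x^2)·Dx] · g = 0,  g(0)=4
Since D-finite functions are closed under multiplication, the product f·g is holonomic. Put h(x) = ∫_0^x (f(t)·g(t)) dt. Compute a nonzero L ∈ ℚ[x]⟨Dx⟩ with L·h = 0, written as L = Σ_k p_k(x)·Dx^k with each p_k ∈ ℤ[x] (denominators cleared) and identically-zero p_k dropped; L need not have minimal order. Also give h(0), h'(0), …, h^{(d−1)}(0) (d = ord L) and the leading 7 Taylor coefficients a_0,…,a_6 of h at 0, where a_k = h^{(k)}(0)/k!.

L = (-14 + 16·x + 16·x^2)·Dx + (2 + 4·x)·Dx^2 + (-1 + x + x^2)·Dx^3  (order 3).
h: a_k = 0, 0, -16, -32/3, 16/3, -32/15, -48/5, …
ICs: h(0) = 0, h′(0) = 0, h′′(0) = -32.

f: a_k = 0, -8, 0, 64/3, 0, -256/15, 0, …
g: a_k = 4, 4, 8, 12, 20, 32, 52, …
L₀ := L_f ⊗_s L_g (sym. prod.), ord ≤ 2.
∫: right-multiply L₀ by Dx.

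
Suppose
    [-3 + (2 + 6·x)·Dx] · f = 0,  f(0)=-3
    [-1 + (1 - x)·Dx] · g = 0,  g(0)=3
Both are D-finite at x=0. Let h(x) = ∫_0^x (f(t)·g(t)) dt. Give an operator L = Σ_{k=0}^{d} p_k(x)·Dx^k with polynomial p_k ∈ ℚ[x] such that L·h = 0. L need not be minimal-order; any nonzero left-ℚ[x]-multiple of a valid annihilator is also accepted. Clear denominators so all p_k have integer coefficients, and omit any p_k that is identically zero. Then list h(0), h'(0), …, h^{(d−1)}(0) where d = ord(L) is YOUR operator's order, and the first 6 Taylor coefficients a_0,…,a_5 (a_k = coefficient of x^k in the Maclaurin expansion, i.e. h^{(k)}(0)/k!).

L = (5 + 3·x)·Dx + (-2 - 4·x + 6·x^2)·Dx^2  (order 2).
h: a_k = 0, -9, -45/4, -33/8, -441/64, 117/640, …
ICs: h(0) = 0, h′(0) = -9.

f: a_k = -3, -9/2, 27/8, -81/16, 1215/128, -5103/256, …
g: a_k = 3, 3, 3, 3, 3, 3, …
h₀=f·g: eliminate ⇒ L₀, order ≤ 1·1.
∫: right-multiply L₀ by Dx.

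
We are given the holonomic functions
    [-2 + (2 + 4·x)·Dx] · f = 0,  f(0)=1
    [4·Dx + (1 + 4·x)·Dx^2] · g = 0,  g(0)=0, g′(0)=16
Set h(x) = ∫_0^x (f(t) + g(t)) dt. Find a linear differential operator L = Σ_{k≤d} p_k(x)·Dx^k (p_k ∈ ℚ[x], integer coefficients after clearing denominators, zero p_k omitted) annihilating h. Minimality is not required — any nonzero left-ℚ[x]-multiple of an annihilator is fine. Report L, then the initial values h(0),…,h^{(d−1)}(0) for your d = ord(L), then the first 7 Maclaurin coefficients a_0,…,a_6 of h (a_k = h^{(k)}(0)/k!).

f: a_k = 1, 1, -1/2, 1/2, -5/8, 7/8, -21/16, …
g: a_k = 0, 16, -32, 256/3, -256, 4096/5, -8192/3, …
L₀ := lclm(L_f,L_g); ord L₀ ≤ 1+2.
h=∫h₀ ⇒ L = L₀·Dx.
L = (20 + 16·x)·Dx^2 + (29 + 104·x + 80·x^2)·Dx^3 + (3 + 22·x + 48·x^2 + 32·x^3)·Dx^4  (order 4).
h: a_k = 0, 1, 17/2, -65/6, 515/24, -2053/40, 32803/240, …
ICs: h(0) = 0, h′(0) = 1, h′′(0) = 17, h′′′(0) = -65.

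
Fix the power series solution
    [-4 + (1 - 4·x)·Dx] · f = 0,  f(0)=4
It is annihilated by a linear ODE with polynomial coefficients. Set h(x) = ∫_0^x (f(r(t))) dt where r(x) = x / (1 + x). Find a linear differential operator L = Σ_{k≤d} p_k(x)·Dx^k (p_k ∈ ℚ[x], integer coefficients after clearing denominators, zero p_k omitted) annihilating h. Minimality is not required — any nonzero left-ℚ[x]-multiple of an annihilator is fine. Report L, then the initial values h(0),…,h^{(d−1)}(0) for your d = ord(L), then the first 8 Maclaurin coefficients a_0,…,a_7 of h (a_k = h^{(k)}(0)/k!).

f: a_k = 4, 16, 64, 256, 1024, 4096, 16384, 65536, …
f∘r: x↦r, Dx↦Dx/r' in L_f ⇒ L₀.
∫: right-multiply L₀ by Dx.
L = 4·Dx + (-1 + 2·x + 3·x^2)·Dx^2  (order 2).
h: a_k = 0, 4, 8, 16, 36, 432/5, 216, 3888/7, …
ICs: h(0) = 0, h′(0) = 4.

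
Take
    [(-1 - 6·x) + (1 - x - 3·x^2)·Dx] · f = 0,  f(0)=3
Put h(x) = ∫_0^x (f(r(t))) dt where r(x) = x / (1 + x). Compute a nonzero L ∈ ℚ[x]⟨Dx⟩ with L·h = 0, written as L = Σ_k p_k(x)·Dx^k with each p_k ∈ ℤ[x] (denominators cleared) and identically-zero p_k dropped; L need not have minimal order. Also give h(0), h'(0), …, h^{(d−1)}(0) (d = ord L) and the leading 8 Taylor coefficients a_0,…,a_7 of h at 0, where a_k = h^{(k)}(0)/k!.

L = (1 + 7·x)·Dx + (-1 - 2·x + 2·x^2 + 3·x^3)·Dx^2  (order 2).
h: a_k = 0, 3, 3/2, 3, 0, 27/5, -9/2, 108/7, …
ICs: h(0) = 0, h′(0) = 3.

f: a_k = 3, 3, 12, 21, 57, 120, 291, 651, …
Substitute x→r, Dx→(1/r')Dx; clear ⇒ L₀.
h=∫₀ˣh₀: take L = L₀·Dx.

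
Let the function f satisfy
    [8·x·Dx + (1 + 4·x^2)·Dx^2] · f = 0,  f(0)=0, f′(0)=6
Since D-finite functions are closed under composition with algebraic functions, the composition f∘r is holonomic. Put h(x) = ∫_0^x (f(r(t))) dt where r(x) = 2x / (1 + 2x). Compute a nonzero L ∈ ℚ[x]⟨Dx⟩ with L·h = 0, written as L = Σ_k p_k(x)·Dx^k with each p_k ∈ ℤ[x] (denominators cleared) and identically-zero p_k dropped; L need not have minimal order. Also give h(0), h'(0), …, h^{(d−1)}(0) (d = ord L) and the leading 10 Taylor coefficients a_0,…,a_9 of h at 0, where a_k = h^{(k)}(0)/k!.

f: a_k = 0, 6, 0, -8, 0, 96/5, 0, -384/7, 0, 512/3, …
Substitute x→r, Dx→(1/r')Dx; clear ⇒ L₀.
∫: right-multiply L₀ by Dx.
L = (4 + 40·x)·Dx^2 + (1 + 4·x + 20·x^2)·Dx^3  (order 3).
h: a_k = 0, 0, 6, -8, -4, 288/5, -608/5, -1408/7, 13344/7, -3584, …
ICs: h(0) = 0, h′(0) = 0, h′′(0) = 12.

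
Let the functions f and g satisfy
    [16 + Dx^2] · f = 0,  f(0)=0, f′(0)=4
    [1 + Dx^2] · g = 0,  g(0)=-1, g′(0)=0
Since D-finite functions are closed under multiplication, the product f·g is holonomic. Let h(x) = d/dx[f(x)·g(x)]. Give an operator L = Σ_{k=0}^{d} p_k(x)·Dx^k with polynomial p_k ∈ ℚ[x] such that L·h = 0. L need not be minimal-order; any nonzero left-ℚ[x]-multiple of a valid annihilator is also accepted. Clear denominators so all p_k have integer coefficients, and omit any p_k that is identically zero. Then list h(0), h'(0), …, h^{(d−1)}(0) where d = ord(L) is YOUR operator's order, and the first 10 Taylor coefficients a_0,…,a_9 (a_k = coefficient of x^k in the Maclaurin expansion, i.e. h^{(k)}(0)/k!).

f: a_k = 0, 4, 0, -32/3, 0, 128/15, 0, -1024/315, 0, 2048/2835, …
g: a_k = -1, 0, 1/2, 0, -1/24, 0, 1/720, 0, -1/40320, 0, …
h₀=f·g: eliminate ⇒ L₀, order ≤ 2·2.
Derive L from L₀ (diff closure).
L = 225 + 34·Dx^2 + Dx^4  (order 4).
h: a_k = -4, 0, 38, 0, -421/6, 0, 10039/180, 0, -246601/10080, 0, …
ICs: h(0) = -4, h′(0) = 0, h′′(0) = 76, h′′′(0) = 0.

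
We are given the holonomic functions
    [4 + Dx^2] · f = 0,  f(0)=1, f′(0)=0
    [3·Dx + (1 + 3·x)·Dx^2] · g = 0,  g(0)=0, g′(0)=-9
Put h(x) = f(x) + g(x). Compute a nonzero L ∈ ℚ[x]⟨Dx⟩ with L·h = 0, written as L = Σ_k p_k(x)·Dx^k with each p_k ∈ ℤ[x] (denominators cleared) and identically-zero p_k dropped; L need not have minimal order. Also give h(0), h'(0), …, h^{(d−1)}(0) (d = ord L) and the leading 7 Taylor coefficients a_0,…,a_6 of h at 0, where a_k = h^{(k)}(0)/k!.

f: a_k = 1, 0, -2, 0, 2/3, 0, -4/45, …
g: a_k = 0, -9, 27/2, -27, 243/4, -729/5, 729/2, …
Sum ⇒ L₀ = lclm(L_f,L_g) in ℚ(x)⟨Dx⟩.
L = (348 + 144·x + 216·x^2)·Dx + (44 + 180·x + 216·x^2 + 216·x^3)·Dx^2 + (87 + 36·x + 54·x^2)·Dx^3 + (11 + 45·x + 54·x^2 + 54·x^3)·Dx^4  (order 4).
h: a_k = 1, -9, 23/2, -27, 737/12, -729/5, 32797/90, …
ICs: h(0) = 1, h′(0) = -9, h′′(0) = 23, h′′′(0) = -162.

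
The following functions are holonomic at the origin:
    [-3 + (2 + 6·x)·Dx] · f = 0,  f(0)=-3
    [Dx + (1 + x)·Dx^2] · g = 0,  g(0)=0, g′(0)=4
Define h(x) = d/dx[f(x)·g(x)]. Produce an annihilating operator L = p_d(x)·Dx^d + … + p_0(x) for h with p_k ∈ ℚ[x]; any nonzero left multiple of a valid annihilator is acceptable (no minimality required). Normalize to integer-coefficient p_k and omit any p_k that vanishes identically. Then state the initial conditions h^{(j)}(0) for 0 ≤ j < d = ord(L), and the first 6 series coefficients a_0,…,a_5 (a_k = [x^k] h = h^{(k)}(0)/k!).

f: a_k = -3, -9/2, 27/8, -81/16, 1215/128, -5103/256, …
g: a_k = 0, 4, -2, 4/3, -1, 4/5, …
h₀=f·g: eliminate ⇒ L₀, order ≤ 1·2.
Differentiate: ansatz ord ≤ ord L₀ ⇒ L.
L = (3 + 126·x + 27·x^2) + (128 + 648·x + 864·x^2 + 216·x^3)·Dx + (28 + 208·x + 504·x^2 + 432·x^3 + 108·x^4)·Dx^2  (order 2).
h: a_k = -12, -24, 111/2, -120, 8751/32, -53013/80, …
ICs: h(0) = -12, h′(0) = -24.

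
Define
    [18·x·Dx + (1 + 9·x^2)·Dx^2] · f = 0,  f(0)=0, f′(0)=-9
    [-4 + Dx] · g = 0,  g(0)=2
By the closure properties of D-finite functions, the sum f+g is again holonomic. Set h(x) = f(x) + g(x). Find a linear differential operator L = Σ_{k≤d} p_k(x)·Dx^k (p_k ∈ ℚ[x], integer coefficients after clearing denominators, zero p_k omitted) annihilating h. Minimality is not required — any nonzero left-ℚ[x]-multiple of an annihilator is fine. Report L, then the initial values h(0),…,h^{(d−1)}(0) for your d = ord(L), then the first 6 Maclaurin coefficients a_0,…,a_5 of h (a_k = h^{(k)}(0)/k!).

f: a_k = 0, -9, 0, 27, 0, -729/5, …
g: a_k = 2, 8, 16, 64/3, 64/3, 256/15, …
L₀ := lclm(L_f,L_g); ord L₀ ≤ 2+1.
L = (36 - 144·x - 972·x^2 - 1296·x^3)·Dx + (-17 + 99·x^2 - 648·x^4)·Dx^2 + (2 + 9·x + 36·x^2 + 81·x^3 + 162·x^4)·Dx^3  (order 3).
h: a_k = 2, -1, 16, 145/3, 64/3, -1931/15, …
ICs: h(0) = 2, h′(0) = -1, h′′(0) = 32.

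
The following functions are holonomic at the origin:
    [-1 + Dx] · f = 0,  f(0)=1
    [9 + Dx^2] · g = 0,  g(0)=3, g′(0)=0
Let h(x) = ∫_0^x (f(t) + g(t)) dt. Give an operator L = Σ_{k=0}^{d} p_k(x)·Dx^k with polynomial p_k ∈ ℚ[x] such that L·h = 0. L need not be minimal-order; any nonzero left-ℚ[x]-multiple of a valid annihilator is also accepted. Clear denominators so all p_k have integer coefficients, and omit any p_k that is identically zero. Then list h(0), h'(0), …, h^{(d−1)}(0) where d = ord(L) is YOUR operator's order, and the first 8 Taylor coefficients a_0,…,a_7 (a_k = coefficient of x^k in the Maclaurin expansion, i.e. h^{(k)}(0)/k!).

f: a_k = 1, 1, 1/2, 1/6, 1/24, 1/120, 1/720, 1/5040, …
g: a_k = 3, 0, -27/2, 0, 81/8, 0, -243/80, 0, …
h₀=f+g: left-lcm gives L₀, ord ≤ 3.
∫: right-multiply L₀ by Dx.
L = -9·Dx + 9·Dx^2 - Dx^3 + Dx^4  (order 4).
h: a_k = 0, 4, 1/2, -13/3, 1/24, 61/30, 1/720, -1093/2520, …
ICs: h(0) = 0, h′(0) = 4, h′′(0) = 1, h′′′(0) = -26.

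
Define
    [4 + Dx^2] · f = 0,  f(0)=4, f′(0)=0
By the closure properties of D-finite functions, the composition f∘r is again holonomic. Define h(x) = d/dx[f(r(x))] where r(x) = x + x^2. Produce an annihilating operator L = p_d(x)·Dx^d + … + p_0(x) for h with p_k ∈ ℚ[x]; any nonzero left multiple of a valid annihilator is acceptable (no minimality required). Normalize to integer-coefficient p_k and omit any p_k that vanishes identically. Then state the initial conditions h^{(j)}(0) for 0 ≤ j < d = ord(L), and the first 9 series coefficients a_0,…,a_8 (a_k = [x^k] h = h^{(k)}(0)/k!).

f: a_k = 4, 0, -8, 0, 8/3, 0, -16/45, 0, 8/315, …
f∘r: x↦r, Dx↦Dx/r' in L_f ⇒ L₀.
h=h₀': d/dx-closure on L₀ ⇒ L.
L = (16 + 32·x + 96·x^2 + 128·x^3 + 64·x^4) + (-6 - 12·x)·Dx + (1 + 4·x + 4·x^2)·Dx^2  (order 2).
h: a_k = 0, -16, -48, -64/3, 160/3, 1408/15, 896/15, -6656/315, -2176/35, …
ICs: h(0) = 0, h′(0) = -16.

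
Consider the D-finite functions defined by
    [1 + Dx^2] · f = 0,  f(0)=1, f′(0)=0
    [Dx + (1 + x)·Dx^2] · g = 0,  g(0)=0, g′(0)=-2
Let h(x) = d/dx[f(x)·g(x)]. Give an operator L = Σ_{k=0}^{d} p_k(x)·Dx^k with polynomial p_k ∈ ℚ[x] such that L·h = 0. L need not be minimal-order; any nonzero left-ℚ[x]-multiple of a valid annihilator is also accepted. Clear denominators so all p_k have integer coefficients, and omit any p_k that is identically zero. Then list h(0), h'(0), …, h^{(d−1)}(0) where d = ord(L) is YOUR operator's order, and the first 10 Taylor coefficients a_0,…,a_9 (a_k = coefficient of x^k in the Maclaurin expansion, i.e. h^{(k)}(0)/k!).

L = (-25 - 44·x - 42·x^2 + 12·x^3 + 43·x^4 + 24·x^5 + 4·x^6) + (-24 - 32·x + 20·x^2 + 60·x^3 + 40·x^4 + 8·x^5)·Dx + (-28 - 44·x - 14·x^2 + 72·x^3 + 98·x^4 + 48·x^5 + 8·x^6)·Dx^2 + (-24 - 32·x + 20·x^2 + 60·x^3 + 40·x^4 + 8·x^5)·Dx^3 + (-3 + 28·x^2 + 60·x^3 + 55·x^4 + 24·x^5 + 4·x^6)·Dx^4  (order 4).
h: a_k = -2, 2, 1, 0, -3/4, 3/4, -31/40, 37/45, -1151/1344, 3557/4032, …
ICs: h(0) = -2, h′(0) = 2, h′′(0) = 2, h′′′(0) = 0.

f: a_k = 1, 0, -1/2, 0, 1/24, 0, -1/720, 0, 1/40320, 0, …
g: a_k = 0, -2, 1, -2/3, 1/2, -2/5, 1/3, -2/7, 1/4, -2/9, …
L₀ := L_f ⊗_s L_g (sym. prod.), ord ≤ 4.
h=h₀': d/dx-closure on L₀ ⇒ L.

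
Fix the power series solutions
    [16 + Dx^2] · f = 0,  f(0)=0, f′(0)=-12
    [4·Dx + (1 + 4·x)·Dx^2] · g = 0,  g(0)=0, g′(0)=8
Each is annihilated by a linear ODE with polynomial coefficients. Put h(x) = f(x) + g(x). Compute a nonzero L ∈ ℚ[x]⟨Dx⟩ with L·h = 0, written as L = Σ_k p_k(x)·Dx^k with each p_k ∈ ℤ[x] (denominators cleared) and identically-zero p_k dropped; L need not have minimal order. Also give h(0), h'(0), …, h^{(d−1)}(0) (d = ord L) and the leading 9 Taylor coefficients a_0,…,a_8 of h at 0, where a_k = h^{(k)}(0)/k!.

f: a_k = 0, -12, 0, 32, 0, -128/5, 0, 1024/105, 0, …
g: a_k = 0, 8, -16, 128/3, -128, 2048/5, -4096/3, 32768/7, -16384, …
f+g: L₀ = lclm(L_f,L_g), ord ≤ 2+2.
L = (448 + 512·x + 1024·x^2)·Dx + (48 + 320·x + 768·x^2 + 1024·x^3)·Dx^2 + (28 + 32·x + 64·x^2)·Dx^3 + (3 + 20·x + 48·x^2 + 64·x^3)·Dx^4  (order 4).
h: a_k = 0, -4, -16, 224/3, -128, 384, -4096/3, 492544/105, -16384, …
ICs: h(0) = 0, h′(0) = -4, h′′(0) = -32, h′′′(0) = 448.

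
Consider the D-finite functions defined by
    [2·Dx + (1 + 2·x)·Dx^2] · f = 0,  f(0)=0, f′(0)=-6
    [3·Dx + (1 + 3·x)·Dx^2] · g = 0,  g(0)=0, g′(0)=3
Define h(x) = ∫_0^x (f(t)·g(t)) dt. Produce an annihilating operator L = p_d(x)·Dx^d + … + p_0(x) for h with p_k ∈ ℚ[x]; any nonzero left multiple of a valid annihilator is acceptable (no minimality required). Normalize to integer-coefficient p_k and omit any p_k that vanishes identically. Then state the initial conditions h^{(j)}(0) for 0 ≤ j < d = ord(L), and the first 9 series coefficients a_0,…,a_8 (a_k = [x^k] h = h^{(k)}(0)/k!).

f: a_k = 0, -6, 6, -8, 12, -96/5, 32, -384/7, 96, …
g: a_k = 0, 3, -9/2, 9, -81/4, 243/5, -243/2, 2187/7, -6561/8, …
Sym-product of L_f,L_g gives L₀ (≤ ord 4).
h=∫h₀ ⇒ L = L₀·Dx.
L = (156 + 720·x + 864·x^2)·Dx^2 + (310 + 2244·x + 5400·x^2 + 4320·x^3)·Dx^3 + (88 + 860·x + 3132·x^2 + 5040·x^3 + 3024·x^4)·Dx^4 + (5 + 62·x + 305·x^2 + 744·x^3 + 900·x^4 + 432·x^5)·Dx^5  (order 5).
h: a_k = 0, 0, 0, -6, 45/4, -21, 165/4, -5967/70, 1473/8, …
ICs: h(0) = 0, h′(0) = 0, h′′(0) = 0, h′′′(0) = -36, h′′′′(0) = 270.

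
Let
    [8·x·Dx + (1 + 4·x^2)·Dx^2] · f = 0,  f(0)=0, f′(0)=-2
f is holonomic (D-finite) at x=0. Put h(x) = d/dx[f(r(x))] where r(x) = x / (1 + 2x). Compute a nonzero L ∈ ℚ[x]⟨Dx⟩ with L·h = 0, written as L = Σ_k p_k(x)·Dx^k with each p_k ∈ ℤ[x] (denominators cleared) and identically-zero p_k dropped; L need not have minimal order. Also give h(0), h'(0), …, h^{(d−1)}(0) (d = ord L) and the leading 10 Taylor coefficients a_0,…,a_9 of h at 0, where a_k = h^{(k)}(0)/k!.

f: a_k = 0, -2, 0, 8/3, 0, -32/5, 0, 128/7, 0, -512/9, …
f∘r: x↦r, Dx↦Dx/r' in L_f ⇒ L₀.
h₀' ⇒ L via d/dx closure of L₀.
L = (4 + 16·x) + (1 + 4·x + 8·x^2)·Dx  (order 1).
h: a_k = -2, 8, -16, 0, 128, -512, 1024, 0, -8192, 32768, …
ICs: h(0) = -2.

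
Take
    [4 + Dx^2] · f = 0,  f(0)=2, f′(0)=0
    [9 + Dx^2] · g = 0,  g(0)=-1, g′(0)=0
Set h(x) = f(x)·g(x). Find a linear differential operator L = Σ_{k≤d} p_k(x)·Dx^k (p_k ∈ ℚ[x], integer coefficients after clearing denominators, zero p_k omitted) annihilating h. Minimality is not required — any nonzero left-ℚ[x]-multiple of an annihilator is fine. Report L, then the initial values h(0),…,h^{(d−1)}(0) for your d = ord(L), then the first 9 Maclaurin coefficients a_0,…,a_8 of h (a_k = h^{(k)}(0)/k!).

f: a_k = 2, 0, -4, 0, 4/3, 0, -8/45, 0, 4/315, …
g: a_k = -1, 0, 9/2, 0, -27/8, 0, 81/80, 0, -729/4480, …
Sym-product of L_f,L_g gives L₀ (≤ ord 4).
L = 25 + 26·Dx^2 + Dx^4  (order 4).
h: a_k = -2, 0, 13, 0, -313/12, 0, 7813/360, 0, -195313/20160, …
ICs: h(0) = -2, h′(0) = 0, h′′(0) = 26, h′′′(0) = 0.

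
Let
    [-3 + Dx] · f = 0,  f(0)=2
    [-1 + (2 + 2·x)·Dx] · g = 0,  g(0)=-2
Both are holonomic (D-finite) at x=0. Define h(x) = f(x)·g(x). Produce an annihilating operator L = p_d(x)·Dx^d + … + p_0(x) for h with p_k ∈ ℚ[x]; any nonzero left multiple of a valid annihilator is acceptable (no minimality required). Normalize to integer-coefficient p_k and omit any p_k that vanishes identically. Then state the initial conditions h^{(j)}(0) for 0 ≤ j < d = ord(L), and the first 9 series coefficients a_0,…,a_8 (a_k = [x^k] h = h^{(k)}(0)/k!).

f: a_k = 2, 6, 9, 9, 27/4, 81/20, 81/40, 243/280, 729/2240, …
g: a_k = -2, -1, 1/4, -1/8, 5/64, -7/128, 21/512, -33/1024, 429/16384, …
f·g: L₀ = L_f ⊗_s L_g, ord ≤ 1·1.
L = (-7 - 6·x) + (2 + 2·x)·Dx  (order 1).
h: a_k = -4, -14, -47/2, -103/4, -667/32, -4277/320, -9063/1280, -57333/17920, -51423/40960, …
ICs: h(0) = -4.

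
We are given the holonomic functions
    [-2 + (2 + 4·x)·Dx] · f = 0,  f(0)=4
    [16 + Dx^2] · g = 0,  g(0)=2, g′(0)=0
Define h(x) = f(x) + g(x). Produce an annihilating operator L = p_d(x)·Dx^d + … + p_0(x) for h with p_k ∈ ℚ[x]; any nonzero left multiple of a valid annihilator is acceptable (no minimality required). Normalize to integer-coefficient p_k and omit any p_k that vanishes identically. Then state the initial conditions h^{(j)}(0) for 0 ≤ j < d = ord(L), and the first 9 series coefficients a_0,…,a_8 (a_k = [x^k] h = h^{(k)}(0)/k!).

f: a_k = 4, 4, -2, 2, -5/2, 7/2, -21/4, 33/4, -429/32, …
g: a_k = 2, 0, -16, 0, 64/3, 0, -512/45, 0, 1024/315, …
L₀ := lclm(L_f,L_g); ord L₀ ≤ 1+2.
L = (-304 - 1024·x - 1024·x^2) + (240 + 1504·x + 3072·x^2 + 2048·x^3)·Dx + (-19 - 64·x - 64·x^2)·Dx^2 + (15 + 94·x + 192·x^2 + 128·x^3)·Dx^3  (order 3).
h: a_k = 6, 4, -18, 2, 113/6, 7/2, -2993/180, 33/4, -102367/10080, …
ICs: h(0) = 6, h′(0) = 4, h′′(0) = -36.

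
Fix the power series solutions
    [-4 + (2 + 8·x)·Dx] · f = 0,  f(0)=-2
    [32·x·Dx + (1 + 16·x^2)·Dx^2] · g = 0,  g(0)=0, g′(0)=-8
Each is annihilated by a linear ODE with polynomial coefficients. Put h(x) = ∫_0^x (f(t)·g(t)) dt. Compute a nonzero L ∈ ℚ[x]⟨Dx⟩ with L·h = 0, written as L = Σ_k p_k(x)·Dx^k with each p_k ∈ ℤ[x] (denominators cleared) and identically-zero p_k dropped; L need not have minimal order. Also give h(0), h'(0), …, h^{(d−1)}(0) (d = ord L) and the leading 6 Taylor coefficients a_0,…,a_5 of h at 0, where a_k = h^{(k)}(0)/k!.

f: a_k = -2, -4, 4, -8, 20, -56, …
g: a_k = 0, -8, 0, 128/3, 0, -2048/5, …
Sym-product of L_f,L_g gives L₀ (≤ ord 2).
h=∫₀ˣh₀: take L = L₀·Dx.
L = (12 - 64·x - 64·x^2)·Dx + (-4 + 16·x + 192·x^2 + 256·x^3)·Dx^2 + (1 + 8·x + 32·x^2 + 128·x^3 + 256·x^4)·Dx^3  (order 3).
h: a_k = 0, 0, 8, 32/3, -88/3, -64/3, …
ICs: h(0) = 0, h′(0) = 0, h′′(0) = 16.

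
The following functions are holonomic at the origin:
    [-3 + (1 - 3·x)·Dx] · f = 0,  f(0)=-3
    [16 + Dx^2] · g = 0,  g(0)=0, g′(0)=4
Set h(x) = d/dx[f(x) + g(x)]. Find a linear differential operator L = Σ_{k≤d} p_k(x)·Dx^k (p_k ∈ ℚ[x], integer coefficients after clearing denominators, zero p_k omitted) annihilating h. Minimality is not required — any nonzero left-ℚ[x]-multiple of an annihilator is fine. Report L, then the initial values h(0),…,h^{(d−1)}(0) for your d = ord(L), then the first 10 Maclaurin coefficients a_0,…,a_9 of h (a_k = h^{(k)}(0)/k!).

f: a_k = -3, -9, -27, -81, -243, -729, -2187, -6561, -19683, -59049, …
g: a_k = 0, 4, 0, -32/3, 0, 128/15, 0, -1024/315, 0, 2048/2835, …
f+g: L₀ = lclm(L_f,L_g), ord ≤ 1+2.
Differentiate: ansatz ord ≤ ord L₀ ⇒ L.
L = (5952 - 4608·x + 6912·x^2) + (-560 + 2448·x - 3456·x^2 + 3456·x^3)·Dx + (372 - 288·x + 432·x^2)·Dx^2 + (-35 + 153·x - 216·x^2 + 216·x^3)·Dx^3  (order 3).
h: a_k = -5, -54, -275, -972, -10807/3, -13122, -2067739/45, -157464, -167401867/315, -1771470, …
ICs: h(0) = -5, h′(0) = -54, h′′(0) = -550.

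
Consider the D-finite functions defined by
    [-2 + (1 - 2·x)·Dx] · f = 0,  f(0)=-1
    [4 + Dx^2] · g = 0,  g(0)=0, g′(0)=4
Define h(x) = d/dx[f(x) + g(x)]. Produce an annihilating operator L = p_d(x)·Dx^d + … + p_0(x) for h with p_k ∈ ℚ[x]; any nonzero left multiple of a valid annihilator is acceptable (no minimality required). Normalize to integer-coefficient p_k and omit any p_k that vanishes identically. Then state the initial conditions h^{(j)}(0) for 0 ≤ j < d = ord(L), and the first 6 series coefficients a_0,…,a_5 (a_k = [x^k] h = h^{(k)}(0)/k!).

L = (208 - 64·x + 64·x^2) + (-28 + 72·x - 48·x^2 + 32·x^3)·Dx + (52 - 16·x + 16·x^2)·Dx^2 + (-7 + 18·x - 12·x^2 + 8·x^3)·Dx^3  (order 3).
h: a_k = 2, -8, -32, -64, -472/3, -384, …
ICs: h(0) = 2, h′(0) = -8, h′′(0) = -64.

f: a_k = -1, -2, -4, -8, -16, -32, …
g: a_k = 0, 4, 0, -8/3, 0, 8/15, …
Sum ⇒ L₀ = lclm(L_f,L_g) in ℚ(x)⟨Dx⟩.
h=h₀': d/dx-closure on L₀ ⇒ L.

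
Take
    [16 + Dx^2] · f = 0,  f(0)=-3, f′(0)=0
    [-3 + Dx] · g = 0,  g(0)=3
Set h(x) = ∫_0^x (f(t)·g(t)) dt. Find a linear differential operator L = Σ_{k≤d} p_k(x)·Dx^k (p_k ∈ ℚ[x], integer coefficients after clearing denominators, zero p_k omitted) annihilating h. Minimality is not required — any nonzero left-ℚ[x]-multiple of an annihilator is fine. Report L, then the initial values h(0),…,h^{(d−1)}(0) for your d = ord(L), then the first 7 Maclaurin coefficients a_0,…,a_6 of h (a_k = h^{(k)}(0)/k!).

L = 25·Dx - 6·Dx^2 + Dx^3  (order 3).
h: a_k = 0, -9, -27/2, 21/2, 351/8, 1581/40, 237/80, …
ICs: h(0) = 0, h′(0) = -9, h′′(0) = -27.

f: a_k = -3, 0, 24, 0, -32, 0, 256/15, …
g: a_k = 3, 9, 27/2, 27/2, 81/8, 243/40, 243/80, …
Sym-product of L_f,L_g gives L₀ (≤ ord 2).
Integrate: L := L₀·Dx.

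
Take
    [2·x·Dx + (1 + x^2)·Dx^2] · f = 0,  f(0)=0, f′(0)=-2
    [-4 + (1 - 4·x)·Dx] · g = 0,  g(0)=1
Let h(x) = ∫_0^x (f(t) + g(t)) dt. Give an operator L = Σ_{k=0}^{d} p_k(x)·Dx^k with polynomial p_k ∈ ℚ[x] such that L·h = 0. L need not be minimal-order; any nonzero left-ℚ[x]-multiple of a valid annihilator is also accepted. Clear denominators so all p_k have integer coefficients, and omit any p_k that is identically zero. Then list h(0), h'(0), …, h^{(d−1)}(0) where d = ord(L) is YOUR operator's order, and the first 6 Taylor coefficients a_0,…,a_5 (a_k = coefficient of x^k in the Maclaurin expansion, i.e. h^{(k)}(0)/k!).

L = (8 - 128·x - 24·x^2)·Dx^2 + (-49 + 8·x - 109·x^2 - 24·x^3)·Dx^3 + (4 - 15·x - 15·x^3 - 4·x^4)·Dx^4  (order 4).
h: a_k = 0, 1, 1, 16/3, 97/6, 256/5, …
ICs: h(0) = 0, h′(0) = 1, h′′(0) = 2, h′′′(0) = 32.

f: a_k = 0, -2, 0, 2/3, 0, -2/5, …
g: a_k = 1, 4, 16, 64, 256, 1024, …
Sum ⇒ L₀ = lclm(L_f,L_g) in ℚ(x)⟨Dx⟩.
h=∫₀ˣh₀: take L = L₀·Dx.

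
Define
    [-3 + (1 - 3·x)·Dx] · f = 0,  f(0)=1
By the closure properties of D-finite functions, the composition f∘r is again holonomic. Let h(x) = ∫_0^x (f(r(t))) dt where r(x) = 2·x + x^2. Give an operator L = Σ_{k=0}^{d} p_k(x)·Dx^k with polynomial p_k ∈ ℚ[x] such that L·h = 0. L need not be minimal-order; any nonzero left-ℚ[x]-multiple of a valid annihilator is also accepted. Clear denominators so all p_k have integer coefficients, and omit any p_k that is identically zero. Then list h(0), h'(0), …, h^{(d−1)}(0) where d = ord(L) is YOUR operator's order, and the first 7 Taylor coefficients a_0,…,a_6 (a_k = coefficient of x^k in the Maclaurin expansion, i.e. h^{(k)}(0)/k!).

L = (6 + 6·x)·Dx + (-1 + 6·x + 3·x^2)·Dx^2  (order 2).
h: a_k = 0, 1, 3, 13, 63, 1629/5, 1755, …
ICs: h(0) = 0, h′(0) = 1.

f: a_k = 1, 3, 9, 27, 81, 243, 729, …
L₀ from L_f via x↦r, Dx↦r'^{-1}Dx.
h=∫h₀ ⇒ L = L₀·Dx.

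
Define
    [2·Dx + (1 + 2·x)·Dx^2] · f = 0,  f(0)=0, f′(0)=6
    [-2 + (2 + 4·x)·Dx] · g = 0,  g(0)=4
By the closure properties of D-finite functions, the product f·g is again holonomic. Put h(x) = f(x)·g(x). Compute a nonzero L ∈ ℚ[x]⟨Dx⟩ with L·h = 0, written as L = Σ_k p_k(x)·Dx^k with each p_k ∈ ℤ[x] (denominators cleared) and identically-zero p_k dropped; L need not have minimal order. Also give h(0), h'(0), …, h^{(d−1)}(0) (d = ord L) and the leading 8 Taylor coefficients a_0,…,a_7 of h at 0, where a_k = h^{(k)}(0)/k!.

L = 1 + (1 + 4·x + 4·x^2)·Dx^2  (order 2).
h: a_k = 0, 24, 0, -4, 8, -71/5, 124/5, -3043/70, …
ICs: h(0) = 0, h′(0) = 24.

f: a_k = 0, 6, -6, 8, -12, 96/5, -32, 384/7, …
g: a_k = 4, 4, -2, 2, -5/2, 7/2, -21/4, 33/4, …
Product ⇒ symmetric product L₀, ord ≤ 2.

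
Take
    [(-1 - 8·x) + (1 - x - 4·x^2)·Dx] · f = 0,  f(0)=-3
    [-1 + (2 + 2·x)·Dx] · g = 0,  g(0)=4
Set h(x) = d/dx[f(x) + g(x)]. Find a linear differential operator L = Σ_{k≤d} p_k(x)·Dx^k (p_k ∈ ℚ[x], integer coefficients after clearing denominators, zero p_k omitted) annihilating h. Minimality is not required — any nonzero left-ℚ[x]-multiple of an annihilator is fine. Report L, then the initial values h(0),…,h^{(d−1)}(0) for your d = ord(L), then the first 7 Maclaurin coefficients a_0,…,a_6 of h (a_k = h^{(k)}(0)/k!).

f: a_k = -3, -3, -15, -27, -87, -195, -543, …
g: a_k = 4, 2, -1/2, 1/4, -5/32, 7/64, -21/256, …
Weyl lclm of L_f,L_g ⇒ L₀ (ord ≤ 2).
h=h₀': d/dx-closure on L₀ ⇒ L.
L = (-138 - 1110·x - 2208·x^2 - 3648·x^3 - 1920·x^4) + (-213 - 2334·x - 6429·x^2 - 12816·x^3 - 14352·x^4 - 5760·x^5)·Dx + (42 + 150·x + 246·x^2 - 598·x^3 - 2880·x^4 - 3424·x^5 - 1280·x^6)·Dx^2  (order 2).
h: a_k = -1, -31, -321/4, -2789/8, -62365/64, -417087/128, -4741401/512, …
ICs: h(0) = -1, h′(0) = -31.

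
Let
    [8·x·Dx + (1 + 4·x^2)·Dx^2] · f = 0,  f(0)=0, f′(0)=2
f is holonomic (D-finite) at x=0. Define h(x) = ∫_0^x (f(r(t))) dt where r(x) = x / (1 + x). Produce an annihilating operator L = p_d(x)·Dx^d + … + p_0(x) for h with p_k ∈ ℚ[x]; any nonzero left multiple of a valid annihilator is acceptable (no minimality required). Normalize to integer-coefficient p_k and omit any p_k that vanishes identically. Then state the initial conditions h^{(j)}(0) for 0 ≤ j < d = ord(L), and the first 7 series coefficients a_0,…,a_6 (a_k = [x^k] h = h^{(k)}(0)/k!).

L = (2 + 10·x)·Dx^2 + (1 + 2·x + 5·x^2)·Dx^3  (order 3).
h: a_k = 0, 0, 1, -2/3, -1/6, 6/5, -19/15, …
ICs: h(0) = 0, h′(0) = 0, h′′(0) = 2.

f: a_k = 0, 2, 0, -8/3, 0, 32/5, 0, …
L₀ from L_f via x↦r, Dx↦r'^{-1}Dx.
h=∫₀ˣh₀: take L = L₀·Dx.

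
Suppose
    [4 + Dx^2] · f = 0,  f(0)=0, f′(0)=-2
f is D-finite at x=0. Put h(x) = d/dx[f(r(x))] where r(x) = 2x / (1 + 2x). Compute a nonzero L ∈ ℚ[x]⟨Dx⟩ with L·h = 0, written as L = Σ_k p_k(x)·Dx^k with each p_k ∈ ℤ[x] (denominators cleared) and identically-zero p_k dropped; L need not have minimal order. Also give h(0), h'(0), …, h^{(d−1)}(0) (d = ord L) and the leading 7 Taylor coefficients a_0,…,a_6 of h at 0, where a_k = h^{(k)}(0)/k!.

f: a_k = 0, -2, 0, 4/3, 0, -4/15, 0, …
f∘r: x↦r, Dx↦Dx/r' in L_f ⇒ L₀.
h₀' ⇒ L via d/dx closure of L₀.
L = (40 + 96·x + 96·x^2) + (12 + 72·x + 144·x^2 + 96·x^3)·Dx + (1 + 8·x + 24·x^2 + 32·x^3 + 16·x^4)·Dx^2  (order 2).
h: a_k = -4, 16, -16, -128, 2752/3, -3840, 565504/45, …
ICs: h(0) = -4, h′(0) = 16.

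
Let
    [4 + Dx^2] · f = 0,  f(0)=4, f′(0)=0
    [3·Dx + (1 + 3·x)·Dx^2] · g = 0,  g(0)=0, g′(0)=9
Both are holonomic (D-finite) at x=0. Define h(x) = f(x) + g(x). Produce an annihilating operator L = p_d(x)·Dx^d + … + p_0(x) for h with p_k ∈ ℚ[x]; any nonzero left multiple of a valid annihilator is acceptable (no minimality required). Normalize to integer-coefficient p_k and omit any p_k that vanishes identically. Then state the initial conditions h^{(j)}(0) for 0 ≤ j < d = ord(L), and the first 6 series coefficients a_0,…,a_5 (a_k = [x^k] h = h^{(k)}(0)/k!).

L = (348 + 144·x + 216·x^2)·Dx + (44 + 180·x + 216·x^2 + 216·x^3)·Dx^2 + (87 + 36·x + 54·x^2)·Dx^3 + (11 + 45·x + 54·x^2 + 54·x^3)·Dx^4  (order 4).
h: a_k = 4, 9, -43/2, 27, -697/12, 729/5, …
ICs: h(0) = 4, h′(0) = 9, h′′(0) = -43, h′′′(0) = 162.

f: a_k = 4, 0, -8, 0, 8/3, 0, …
g: a_k = 0, 9, -27/2, 27, -243/4, 729/5, …
h₀=f+g: left-lcm gives L₀, ord ≤ 4.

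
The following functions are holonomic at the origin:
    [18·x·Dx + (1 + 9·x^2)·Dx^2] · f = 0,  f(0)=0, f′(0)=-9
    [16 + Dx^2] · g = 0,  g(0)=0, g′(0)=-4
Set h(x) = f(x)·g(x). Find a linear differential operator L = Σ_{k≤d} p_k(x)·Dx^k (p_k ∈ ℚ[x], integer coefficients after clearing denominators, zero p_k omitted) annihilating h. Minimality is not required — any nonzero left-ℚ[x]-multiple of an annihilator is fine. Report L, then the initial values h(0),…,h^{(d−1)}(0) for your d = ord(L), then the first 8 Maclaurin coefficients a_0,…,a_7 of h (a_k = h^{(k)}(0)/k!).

f: a_k = 0, -9, 0, 27, 0, -729/5, 0, 6561/7, …
g: a_k = 0, -4, 0, 32/3, 0, -128/15, 0, 1024/315, …
f·g: L₀ = L_f ⊗_s L_g, ord ≤ 2·2.
L = (20800 + 494784·x^2 + 2923776·x^4 + 11943936·x^6 + 26873856·x^8) + (19584·x + 342144·x^3 + 2239488·x^5 + 6718464·x^7)·Dx + (1700 + 42732·x^2 + 318816·x^4 + 1492992·x^6 + 3359232·x^8)·Dx^2 + (1224·x + 21384·x^3 + 139968·x^5 + 419904·x^7)·Dx^3 + (25 + 738·x^2 + 8505·x^4 + 46656·x^6 + 104976·x^8)·Dx^4  (order 4).
h: a_k = 0, 0, 36, 0, -204, 0, 948, 0, …
ICs: h(0) = 0, h′(0) = 0, h′′(0) = 72, h′′′(0) = 0.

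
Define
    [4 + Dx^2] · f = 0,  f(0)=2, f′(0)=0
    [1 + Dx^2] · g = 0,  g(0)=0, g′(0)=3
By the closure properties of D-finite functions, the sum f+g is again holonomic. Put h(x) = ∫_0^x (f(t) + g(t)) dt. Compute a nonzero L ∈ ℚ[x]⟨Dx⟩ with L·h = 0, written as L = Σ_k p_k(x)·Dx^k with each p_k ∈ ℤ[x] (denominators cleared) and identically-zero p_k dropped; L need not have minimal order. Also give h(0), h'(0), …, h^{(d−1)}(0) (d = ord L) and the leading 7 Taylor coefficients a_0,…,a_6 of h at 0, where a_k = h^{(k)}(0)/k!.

f: a_k = 2, 0, -4, 0, 4/3, 0, -8/45, …
g: a_k = 0, 3, 0, -1/2, 0, 1/40, 0, …
L₀ := lclm(L_f,L_g); ord L₀ ≤ 2+2.
h=∫₀ˣh₀: take L = L₀·Dx.
L = 4·Dx + 5·Dx^3 + Dx^5  (order 5).
h: a_k = 0, 2, 3/2, -4/3, -1/8, 4/15, 1/240, …
ICs: h(0) = 0, h′(0) = 2, h′′(0) = 3, h′′′(0) = -8, h′′′′(0) = -3.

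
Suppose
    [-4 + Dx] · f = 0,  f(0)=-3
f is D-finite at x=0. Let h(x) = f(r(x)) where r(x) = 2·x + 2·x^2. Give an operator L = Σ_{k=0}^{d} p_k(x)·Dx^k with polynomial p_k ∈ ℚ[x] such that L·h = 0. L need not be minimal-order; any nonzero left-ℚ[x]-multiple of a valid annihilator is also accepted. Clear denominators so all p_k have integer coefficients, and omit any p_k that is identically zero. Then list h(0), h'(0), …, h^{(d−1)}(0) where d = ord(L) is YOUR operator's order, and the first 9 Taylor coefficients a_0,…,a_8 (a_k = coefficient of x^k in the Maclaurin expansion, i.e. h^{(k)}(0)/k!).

L = (-8 - 16·x) + Dx  (order 1).
h: a_k = -3, -24, -120, -448, -1376, -18176/5, -127744/15, -378880/21, -3682816/105, …
ICs: h(0) = -3.

f: a_k = -3, -12, -24, -32, -32, -128/5, -256/15, -1024/105, -512/105, …
f∘r: x↦r, Dx↦Dx/r' in L_f ⇒ L₀.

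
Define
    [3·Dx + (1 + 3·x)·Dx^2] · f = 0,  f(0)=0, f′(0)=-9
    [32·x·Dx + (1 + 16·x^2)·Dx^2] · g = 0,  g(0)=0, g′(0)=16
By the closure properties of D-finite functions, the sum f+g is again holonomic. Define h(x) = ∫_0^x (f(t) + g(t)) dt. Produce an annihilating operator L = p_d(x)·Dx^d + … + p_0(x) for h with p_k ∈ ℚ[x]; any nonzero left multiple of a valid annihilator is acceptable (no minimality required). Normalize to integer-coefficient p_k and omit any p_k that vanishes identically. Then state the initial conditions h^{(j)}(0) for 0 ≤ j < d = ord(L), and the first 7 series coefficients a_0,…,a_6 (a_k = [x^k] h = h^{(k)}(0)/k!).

f: a_k = 0, -9, 27/2, -27, 243/4, -729/5, 729/2, …
g: a_k = 0, 16, 0, -256/3, 0, 4096/5, 0, …
Sum ⇒ L₀ = lclm(L_f,L_g) in ℚ(x)⟨Dx⟩.
∫: right-multiply L₀ by Dx.
L = (-96 - 864·x + 4608·x^2 + 4608·x^3)·Dx^2 + (-50 - 192·x + 672·x^2 + 9216·x^3 + 9216·x^4)·Dx^3 + (-3 + 23·x + 96·x^2 + 512·x^3 + 2304·x^4 + 2304·x^5)·Dx^4  (order 4).
h: a_k = 0, 0, 7/2, 9/2, -337/12, 243/20, 3367/30, …
ICs: h(0) = 0, h′(0) = 0, h′′(0) = 7, h′′′(0) = 27.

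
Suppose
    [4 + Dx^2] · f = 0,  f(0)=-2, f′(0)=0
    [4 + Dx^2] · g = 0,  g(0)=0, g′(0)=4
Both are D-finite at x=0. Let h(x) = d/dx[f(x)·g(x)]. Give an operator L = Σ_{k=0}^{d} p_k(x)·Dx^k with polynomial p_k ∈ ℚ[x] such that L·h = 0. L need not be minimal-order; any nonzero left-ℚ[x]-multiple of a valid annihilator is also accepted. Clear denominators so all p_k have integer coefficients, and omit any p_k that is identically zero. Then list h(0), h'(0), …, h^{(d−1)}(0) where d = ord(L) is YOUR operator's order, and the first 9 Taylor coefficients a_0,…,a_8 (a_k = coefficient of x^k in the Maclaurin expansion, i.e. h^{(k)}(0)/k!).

L = 16 + Dx^2  (order 2).
h: a_k = -8, 0, 64, 0, -256/3, 0, 2048/45, 0, -4096/315, …
ICs: h(0) = -8, h′(0) = 0.

f: a_k = -2, 0, 4, 0, -4/3, 0, 8/45, 0, -4/315, …
g: a_k = 0, 4, 0, -8/3, 0, 8/15, 0, -16/315, 0, …
Product ⇒ symmetric product L₀, ord ≤ 4.
h₀' ⇒ L via d/dx closure of L₀.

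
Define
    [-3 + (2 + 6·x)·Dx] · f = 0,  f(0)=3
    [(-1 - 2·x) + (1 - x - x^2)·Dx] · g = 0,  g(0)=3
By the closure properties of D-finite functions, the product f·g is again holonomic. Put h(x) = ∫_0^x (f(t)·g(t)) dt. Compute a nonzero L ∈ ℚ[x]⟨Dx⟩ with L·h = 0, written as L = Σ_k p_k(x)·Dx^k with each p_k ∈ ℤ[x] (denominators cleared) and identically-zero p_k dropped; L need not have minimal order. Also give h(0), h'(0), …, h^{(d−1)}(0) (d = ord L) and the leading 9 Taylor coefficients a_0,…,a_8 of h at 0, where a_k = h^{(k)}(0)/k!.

L = (5 + 7·x + 9·x^2)·Dx + (-2 - 4·x + 8·x^2 + 6·x^3)·Dx^2  (order 2).
h: a_k = 0, 9, 45/4, 57/8, 945/64, 6651/640, 14577/512, 90351/7168, 1180089/16384, …
ICs: h(0) = 0, h′(0) = 9.

f: a_k = 3, 9/2, -27/8, 81/16, -1215/128, 5103/256, -45927/1024, 216513/2048, -8444007/32768, …
g: a_k = 3, 3, 6, 9, 15, 24, 39, 63, 102, …
L₀ := L_f ⊗_s L_g (sym. prod.), ord ≤ 1.
h=∫h₀ ⇒ L = L₀·Dx.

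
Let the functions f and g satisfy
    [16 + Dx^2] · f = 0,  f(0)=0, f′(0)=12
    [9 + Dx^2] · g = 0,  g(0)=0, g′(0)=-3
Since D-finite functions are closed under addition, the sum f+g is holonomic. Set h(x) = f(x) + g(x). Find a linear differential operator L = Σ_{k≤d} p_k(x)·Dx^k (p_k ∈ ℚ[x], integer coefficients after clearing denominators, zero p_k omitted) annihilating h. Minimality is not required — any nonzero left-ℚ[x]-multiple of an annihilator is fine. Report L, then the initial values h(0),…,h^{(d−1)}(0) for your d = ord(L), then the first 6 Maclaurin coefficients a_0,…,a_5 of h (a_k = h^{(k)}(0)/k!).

L = 144 + 25·Dx^2 + Dx^4  (order 4).
h: a_k = 0, 9, 0, -55/2, 0, 943/40, …
ICs: h(0) = 0, h′(0) = 9, h′′(0) = 0, h′′′(0) = -165.

f: a_k = 0, 12, 0, -32, 0, 128/5, …
g: a_k = 0, -3, 0, 9/2, 0, -81/40, …
L₀ := lclm(L_f,L_g); ord L₀ ≤ 2+2.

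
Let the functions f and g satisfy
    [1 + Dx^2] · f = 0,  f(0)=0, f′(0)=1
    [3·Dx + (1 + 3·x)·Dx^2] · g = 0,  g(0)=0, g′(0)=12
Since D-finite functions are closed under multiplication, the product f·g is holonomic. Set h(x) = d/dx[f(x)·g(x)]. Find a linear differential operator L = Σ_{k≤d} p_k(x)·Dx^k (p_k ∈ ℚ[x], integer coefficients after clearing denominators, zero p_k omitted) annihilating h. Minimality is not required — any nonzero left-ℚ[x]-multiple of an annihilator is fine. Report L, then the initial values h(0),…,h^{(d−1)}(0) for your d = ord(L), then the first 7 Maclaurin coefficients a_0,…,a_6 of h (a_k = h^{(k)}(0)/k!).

L = (-8897 - 1764·x - 7722·x^2 - 14364·x^3 - 7533·x^4 + 5832·x^5 + 2916·x^6) + (-3432 - 13248·x - 12420·x^2 - 8100·x^3 + 9720·x^4 + 5832·x^5)·Dx + (-9100 - 3204·x - 11070·x^2 - 17064·x^3 - 6318·x^4 + 11664·x^5 + 5832·x^6)·Dx^2 + (-3432 - 13248·x - 12420·x^2 - 8100·x^3 + 9720·x^4 + 5832·x^5)·Dx^3 + (-203 - 1440·x - 3348·x^2 - 2700·x^3 + 1215·x^4 + 5832·x^5 + 2916·x^6)·Dx^4  (order 4).
h: a_k = 0, 24, -54, 136, -390, 1131, -66171/20, …
ICs: h(0) = 0, h′(0) = 24, h′′(0) = -108, h′′′(0) = 816.

f: a_k = 0, 1, 0, -1/6, 0, 1/120, 0, …
g: a_k = 0, 12, -18, 36, -81, 972/5, -486, …
f·g: L₀ = L_f ⊗_s L_g, ord ≤ 2·2.
h=h₀': d/dx-closure on L₀ ⇒ L.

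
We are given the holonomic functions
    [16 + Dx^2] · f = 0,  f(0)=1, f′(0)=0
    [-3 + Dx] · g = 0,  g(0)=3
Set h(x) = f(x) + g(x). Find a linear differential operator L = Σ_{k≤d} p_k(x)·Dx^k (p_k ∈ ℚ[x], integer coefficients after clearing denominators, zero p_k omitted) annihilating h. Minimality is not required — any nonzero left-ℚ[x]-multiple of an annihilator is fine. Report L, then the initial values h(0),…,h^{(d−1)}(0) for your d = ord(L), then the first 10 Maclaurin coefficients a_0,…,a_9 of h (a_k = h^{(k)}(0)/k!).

L = -48 + 16·Dx - 3·Dx^2 + Dx^3  (order 3).
h: a_k = 4, 9, 11/2, 27/2, 499/24, 243/40, -1909/720, 729/560, 85219/40320, 729/4480, …
ICs: h(0) = 4, h′(0) = 9, h′′(0) = 11.

f: a_k = 1, 0, -8, 0, 32/3, 0, -256/45, 0, 512/315, 0, …
g: a_k = 3, 9, 27/2, 27/2, 81/8, 243/40, 243/80, 729/560, 2187/4480, 729/4480, …
Weyl lclm of L_f,L_g ⇒ L₀ (ord ≤ 3).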